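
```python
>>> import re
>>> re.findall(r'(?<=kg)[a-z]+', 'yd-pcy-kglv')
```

The lookaround is zero-width — it requires the adjacent text to match without consuming it, so the asserted text isn't part of the match.
Scanning left to right: at [9:11] → 'lv'.
With no groups in the pattern, `findall` gives back each whole match — 1 here.

['lv']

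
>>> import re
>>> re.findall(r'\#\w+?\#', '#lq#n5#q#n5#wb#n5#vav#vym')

['#lq#', '#q#', '#wb#', '#vav#']

Matches: at [0:4] → '#lq#'; at [6:9] → '#q#'; at [11:15] → '#wb#'; at [17:22] → '#vav#'.
No capturing groups, so `findall` returns the 4 full match strings.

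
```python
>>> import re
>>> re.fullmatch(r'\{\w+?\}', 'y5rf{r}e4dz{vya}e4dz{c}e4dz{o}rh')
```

`fullmatch` succeeds only if the pattern covers the string from start to end.
Here the string isn't matched end-to-end, so the call returns None.

None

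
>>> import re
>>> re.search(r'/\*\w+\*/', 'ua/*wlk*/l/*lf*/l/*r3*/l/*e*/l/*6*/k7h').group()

`search` walks the string left to right and returns the first match it finds.
The match spans [2:9] → '/*wlk*/'.

'/*wlk*/'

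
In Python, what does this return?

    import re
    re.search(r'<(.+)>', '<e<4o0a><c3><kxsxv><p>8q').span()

`search` walks the string left to right and returns the first match it finds.
The match spans [0:22] → '<e<4o0a><c3><kxsxv><p>'.
Captured: group 1 = 'e<4o0a><c3><kxsxv><p'.

(0, 22)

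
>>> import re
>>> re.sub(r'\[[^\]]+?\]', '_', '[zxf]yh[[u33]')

'_yh_'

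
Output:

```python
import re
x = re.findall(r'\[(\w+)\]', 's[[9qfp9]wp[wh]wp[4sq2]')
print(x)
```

Because there's exactly one group, `findall` drops the full match and keeps group 1 from each hit.

['9qfp9', 'wh', '4sq2']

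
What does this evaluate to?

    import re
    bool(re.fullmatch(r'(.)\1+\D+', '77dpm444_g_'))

False

`re.fullmatch` is like wrapping the pattern in `^…$` (in single-line mode).
Here the string isn't matched end-to-end, so the call returns None, and `bool(None)` is False.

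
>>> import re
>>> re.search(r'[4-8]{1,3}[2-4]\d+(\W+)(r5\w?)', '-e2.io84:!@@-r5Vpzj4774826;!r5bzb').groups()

(';!', 'r5b')

Pattern: 1 to 3 of a character in [4-8], then a character in [2-4]; then one or more of a digit; then one or more of a non-word character (captured); then the literal 'r5', then optionally a word character (captured).
`re.search` tries every starting position until one works.
The match spans [19:31] → '4774826;!r5b'.
Captured: group 1 = ';!', group 2 = 'r5b'.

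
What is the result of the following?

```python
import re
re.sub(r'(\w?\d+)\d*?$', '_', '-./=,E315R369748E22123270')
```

'-./=,E315R369748_'

This matches optionally a word character, then one or more of a digit (captured); then zero or more of a digit (lazy); then anchored at the end.
Matches: at [16:25] → 'E22123270'.
Each match is replaced by '_'.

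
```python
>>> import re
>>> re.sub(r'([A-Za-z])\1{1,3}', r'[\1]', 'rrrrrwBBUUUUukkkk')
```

The backreference `\1` re-matches whatever the first group consumed, character for character.
The replacement refers to a captured group, so each match is rewritten using its own captured text.

'[r]rw[B][U]u[k]'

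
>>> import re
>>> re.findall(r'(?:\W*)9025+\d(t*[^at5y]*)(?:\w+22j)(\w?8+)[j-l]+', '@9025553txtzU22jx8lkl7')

This matches zero or more of a non-word character (non-capturing group); then the literal '902', then one or more of a literal '5', then a digit; then zero or more of the literal 't', then zero or more of any character except [at5y] (captured); then one or more of a word character, then the literal '22j' (non-capturing group); then optionally a word character, then one or more of the literal '8' (captured); then one or more of a character in [j-l].
Matches: at [0:21] match '@9025553txtzU22jx8lkl', groups = ('tx', 'x8').
`findall` packs the 2 group values into a tuple for every match.

[('tx', 'x8')]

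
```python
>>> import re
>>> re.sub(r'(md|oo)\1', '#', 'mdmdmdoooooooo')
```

'#md##'

The backreference `\1` re-matches whatever the first group consumed, character for character.
Matches: at [0:4] → 'mdmd'; at [6:10] → 'oooo'; at [10:14] → 'oooo'.
Each match is replaced by '#'.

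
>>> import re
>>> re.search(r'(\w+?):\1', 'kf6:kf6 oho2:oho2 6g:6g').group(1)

'kf6'

`\1` is not a pattern — it's the concrete string captured by group 1, re-applied verbatim.
`re.search` tries every starting position until one works.
The match spans [0:7] → 'kf6:kf6'.
Captured: group 1 = 'kf6'.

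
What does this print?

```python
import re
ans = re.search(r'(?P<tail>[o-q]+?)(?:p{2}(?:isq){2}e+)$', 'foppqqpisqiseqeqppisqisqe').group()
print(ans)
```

The pattern matches one or more of a character in [o-q] (lazy) (captured as 'tail'); then exactly 2 of a literal 'p', then the literal 'isq' repeated 2 times, then one or more of the literal 'e' (non-capturing group); then anchored at the end.
The match spans [15:25] → 'qppisqisqe'.

qppisqisqe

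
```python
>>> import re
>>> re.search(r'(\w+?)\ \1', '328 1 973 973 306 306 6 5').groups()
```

('973',)

The match spans [6:13] → '973 973'.
Captured: group 1 = '973'.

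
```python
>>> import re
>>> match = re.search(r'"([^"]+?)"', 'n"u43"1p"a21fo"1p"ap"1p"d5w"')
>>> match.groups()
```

('u43',)

The match spans [1:6] → '"u43"'.
Captured: group 1 = 'u43'.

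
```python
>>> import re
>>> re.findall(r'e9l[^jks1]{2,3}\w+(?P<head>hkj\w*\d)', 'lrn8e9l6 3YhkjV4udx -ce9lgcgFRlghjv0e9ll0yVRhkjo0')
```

['hkjV4', 'hkjo0']

Pattern: the literal 'e9l', then 2 to 3 of any character except [jks1]; then one or more of a word character; then the literal 'hkj', then zero or more of a word character, then a digit (captured as 'head').
Matches: at [4:16] match 'e9l6 3YhkjV4', group 1 = 'hkjV4'; at [22:49] match 'e9lgcgFRlghjv0e9ll0yVRhkjo0', group 1 = 'hkjo0'.
Because there's exactly one group, `findall` drops the full match and keeps group 1 from each hit.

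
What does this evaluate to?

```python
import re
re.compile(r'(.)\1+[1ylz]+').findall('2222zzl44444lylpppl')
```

['2', '4', 'p']

`\1` is not a pattern — it's the concrete string captured by group 1, re-applied verbatim.
Matches: at [0:7] match '2222zzl', group 1 = '2'; at [7:15] match '44444lyl', group 1 = '4'; at [15:19] match 'pppl', group 1 = 'p'.
One capturing group, so `findall` returns just the captured substring from each match — 3 in all.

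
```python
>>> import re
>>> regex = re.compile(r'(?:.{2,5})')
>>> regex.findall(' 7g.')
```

Pattern: 2 to 5 of any character (non-capturing group).
Scanning left to right: at [0:4] → ' 7g.'.
`findall` yields the raw match text (1 of them) because the pattern has no groups.

[' 7g.']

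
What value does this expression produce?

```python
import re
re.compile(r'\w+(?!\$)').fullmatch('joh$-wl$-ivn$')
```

For `fullmatch`, every character of the input must be accounted for by the pattern.
Here the string isn't matched end-to-end, so the call returns None.

None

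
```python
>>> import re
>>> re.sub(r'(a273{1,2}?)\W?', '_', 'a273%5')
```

'_5'

This matches the literal 'a27', then 1 to 2 of a literal '3' (lazy) (captured); then optionally a non-word character.
Matches: at [0:5] → 'a273%'.
Each match is replaced by '_'.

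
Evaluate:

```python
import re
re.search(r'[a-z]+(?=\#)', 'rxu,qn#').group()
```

Because the assertion is zero-width, the text it checks is not consumed and won't appear in the result.
`re.search` tries every starting position until one works.
The match spans [4:6] → 'qn'.

'qn'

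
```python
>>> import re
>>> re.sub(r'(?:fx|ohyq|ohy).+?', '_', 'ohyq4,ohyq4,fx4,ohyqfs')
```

`|` is ordered: at each position the engine commits to the first alternative that works.
Every occurrence is swapped for '_'.

'_,_,_,_s'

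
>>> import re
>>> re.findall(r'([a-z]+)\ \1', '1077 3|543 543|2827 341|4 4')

`\1` has to match the exact text group 1 already captured.
Because there's exactly one group, `findall` drops the full match and keeps group 1 from each hit.
Nothing in the string satisfies the pattern, so the list is empty.

[]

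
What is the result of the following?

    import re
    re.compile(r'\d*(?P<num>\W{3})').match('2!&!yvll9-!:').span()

`match` is anchored at position 0; if the pattern doesn't fit there, it returns None.
The match spans [0:4] → '2!&!'.

(0, 4)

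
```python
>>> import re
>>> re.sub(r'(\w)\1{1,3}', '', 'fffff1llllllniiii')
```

'f1n'

After group 1 captures some text, `\1` only succeeds where that same text appears again.
Matches: at [0:4] → 'ffff'; at [6:10] → 'llll'; at [10:12] → 'll'; at [13:17] → 'iiii'.
`sub` substitutes '' at each match site.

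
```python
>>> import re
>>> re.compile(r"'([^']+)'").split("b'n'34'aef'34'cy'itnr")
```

['b', 'n', '34', 'aef', '34', 'cy', 'itnr']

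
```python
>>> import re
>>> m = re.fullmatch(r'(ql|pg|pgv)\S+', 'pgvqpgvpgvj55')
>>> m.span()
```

(0, 13)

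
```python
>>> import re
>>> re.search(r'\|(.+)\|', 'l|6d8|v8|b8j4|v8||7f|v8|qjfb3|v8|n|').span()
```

(1, 35)

`re.search` scans for the first position where the pattern succeeds.
The match spans [1:35] → '|6d8|v8|b8j4|v8||7f|v8|qjfb3|v8|n|'.
Captured: group 1 = '6d8|v8|b8j4|v8||7f|v8|qjfb3|v8|n'.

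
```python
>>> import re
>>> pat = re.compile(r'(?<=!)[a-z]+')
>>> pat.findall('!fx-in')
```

['fx']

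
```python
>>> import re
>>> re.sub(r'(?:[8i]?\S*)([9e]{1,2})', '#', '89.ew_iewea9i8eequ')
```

'#qu'

This matches optionally one of [8i], then zero or more of a non-whitespace character (non-capturing group); then 1 to 2 of one of [9e] (captured).
Every occurrence is swapped for '#'.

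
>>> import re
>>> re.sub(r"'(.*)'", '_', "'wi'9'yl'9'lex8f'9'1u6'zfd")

'_zfd'

Matches: at [0:23] → "'wi'9'yl'9'lex8f'9'1u6'".
`sub` substitutes '_' at each match site.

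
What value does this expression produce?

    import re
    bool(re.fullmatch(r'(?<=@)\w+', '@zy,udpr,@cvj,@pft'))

False

`re.fullmatch` is like wrapping the pattern in `^…$` (in single-line mode).
Here there's no way to consume every character, so the call returns None, and `bool(None)` is False.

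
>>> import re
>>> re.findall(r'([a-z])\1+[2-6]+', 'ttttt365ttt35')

A backreference is literal: `\1` must see the identical characters the first group matched.
Scanning left to right: at [0:8] match 'ttttt365', group 1 = 't'; at [8:13] match 'ttt35', group 1 = 't'.
With a single group, `findall` returns only what that group captured — 2 items.

['t', 't']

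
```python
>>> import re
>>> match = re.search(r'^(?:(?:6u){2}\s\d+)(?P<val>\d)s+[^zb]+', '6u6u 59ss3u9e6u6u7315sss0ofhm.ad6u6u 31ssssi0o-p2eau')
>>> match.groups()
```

('9',)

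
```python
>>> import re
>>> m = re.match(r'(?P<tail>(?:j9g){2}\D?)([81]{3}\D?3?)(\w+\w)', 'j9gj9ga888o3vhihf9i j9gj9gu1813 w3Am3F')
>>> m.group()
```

'j9gj9ga888o3vhihf9i'

Pattern: the literal 'j9g' repeated 2 times, then optionally a non-digit (captured as 'tail'); then exactly 3 of one of [81], then optionally a non-digit, then optionally the literal '3' (captured); then one or more of a word character, then a word character (captured).
`re.match` won't scan ahead — the pattern has to work from the very first character.
The match spans [0:19] → 'j9gj9ga888o3vhihf9i'.
Captured: group 1 = 'j9gj9ga', group 2 = '888o3', group 3 = 'vhihf9i'.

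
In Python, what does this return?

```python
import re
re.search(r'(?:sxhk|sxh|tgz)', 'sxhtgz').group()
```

The match spans [0:3] → 'sxh'.

'sxh'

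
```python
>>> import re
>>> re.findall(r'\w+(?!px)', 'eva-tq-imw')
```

The negative lookaround is zero-width — it rules out positions where the adjacent text would match, without consuming anything.
`findall` yields the raw match text (3 of them) because the pattern has no groups.

['eva', 'tq', 'imw']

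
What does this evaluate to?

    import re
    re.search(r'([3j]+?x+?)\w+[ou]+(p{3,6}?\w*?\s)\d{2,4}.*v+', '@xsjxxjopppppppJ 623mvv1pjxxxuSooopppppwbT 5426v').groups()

('jx', 'pppppppJ ')

The match spans [3:48] → 'jxxjopppppppJ 623mvv1pjxxxuSooopppppwbT 5426v'.
Captured: group 1 = 'jx', group 2 = 'pppppppJ '.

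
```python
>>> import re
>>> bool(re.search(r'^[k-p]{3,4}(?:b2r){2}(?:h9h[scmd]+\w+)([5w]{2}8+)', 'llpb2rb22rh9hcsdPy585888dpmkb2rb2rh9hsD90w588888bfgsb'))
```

False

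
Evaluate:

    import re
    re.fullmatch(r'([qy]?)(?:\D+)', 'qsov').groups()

This matches optionally one of [qy] (captured); then one or more of a non-digit (non-capturing group).
`re.fullmatch` is like wrapping the pattern in `^…$` (in single-line mode).
The match spans [0:4] → 'qsov'.
Captured: group 1 = 'q'.

('q',)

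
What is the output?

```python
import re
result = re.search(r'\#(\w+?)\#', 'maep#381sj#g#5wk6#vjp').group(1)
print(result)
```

381sj

`re.search` tries every starting position until one works.
The match spans [4:11] → '#381sj#'.
Captured: group 1 = '381sj'.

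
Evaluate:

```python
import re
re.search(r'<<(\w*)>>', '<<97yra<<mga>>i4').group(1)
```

'mga'

Unlike `match`, `search` isn't anchored — it looks for the pattern anywhere in the string.
The match spans [7:14] → '<<mga>>'.
Captured: group 1 = 'mga'.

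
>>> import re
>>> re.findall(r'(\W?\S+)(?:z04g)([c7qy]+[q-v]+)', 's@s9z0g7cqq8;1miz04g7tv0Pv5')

The pattern matches optionally a non-word character, then one or more of a non-whitespace character (captured); then the literal 'z0', then the literal '4g' (non-capturing group); then one or more of one of [c7qy], then one or more of a character in [q-v] (captured).
Scanning left to right: at [0:23] match 's@s9z0g7cqq8;1miz04g7tv', groups = ('s@s9z0g7cqq8;1mi', '7tv').
`findall` packs the 2 group values into a tuple for every match.

[('s@s9z0g7cqq8;1mi', '7tv')]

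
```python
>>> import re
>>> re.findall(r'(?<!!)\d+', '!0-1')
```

['1']

The negative lookahead/lookbehind blocks any match where the forbidden context is present.
Scanning left to right: at [3:4] → '1'.
With no groups in the pattern, `findall` gives back each whole match — 1 here.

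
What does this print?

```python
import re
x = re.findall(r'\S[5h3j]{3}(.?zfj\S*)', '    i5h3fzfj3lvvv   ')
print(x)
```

['fzfj3lvvv']

Pattern: a non-whitespace character, then exactly 3 of one of [5h3j]; then optionally any character, then the literal 'zfj', then zero or more of a non-whitespace character (captured).
Matches: at [4:17] match 'i5h3fzfj3lvvv', group 1 = 'fzfj3lvvv'.
One capturing group, so `findall` returns just the captured substring from the one match — 1 in all.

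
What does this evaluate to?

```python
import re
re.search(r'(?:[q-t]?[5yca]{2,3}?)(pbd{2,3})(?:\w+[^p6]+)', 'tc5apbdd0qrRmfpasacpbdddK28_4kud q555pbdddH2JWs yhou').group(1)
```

'pbdd'

Pattern: optionally a character in [q-t], then 2 to 3 of one of [5yca] (lazy) (non-capturing group); then the literal 'pb', then 2 to 3 of a literal 'd' (captured); then one or more of a word character, then one or more of any character except [p6] (non-capturing group).
Unlike `match`, `search` isn't anchored — it looks for the pattern anywhere in the string.
The match spans [0:37] → 'tc5apbdd0qrRmfpasacpbdddK28_4kud q555'.
Captured: group 1 = 'pbdd'.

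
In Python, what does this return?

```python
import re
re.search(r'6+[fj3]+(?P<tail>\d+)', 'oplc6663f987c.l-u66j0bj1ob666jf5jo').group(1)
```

The match spans [4:12] → '6663f987'.
Captured: group 1 = '987'.

'987'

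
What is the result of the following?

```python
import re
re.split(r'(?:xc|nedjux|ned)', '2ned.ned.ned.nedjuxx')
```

['2', '.', '.', '.', 'x']

Branches in `(...|...)` are attempted left-to-right; the first branch that allows the whole pattern to succeed is taken.
Matches to split on: at [1:4] → 'ned'; at [5:8] → 'ned'; at [9:12] → 'ned'; at [13:19] → 'nedjux'.
Splitting on the pattern gives 5 pieces.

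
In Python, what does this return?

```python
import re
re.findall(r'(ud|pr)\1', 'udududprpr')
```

['ud', 'pr']

After group 1 captures some text, `\1` only succeeds where that same text appears again.
With a single group, `findall` returns only what that group captured — 2 items.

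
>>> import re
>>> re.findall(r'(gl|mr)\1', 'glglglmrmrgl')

['gl', 'mr']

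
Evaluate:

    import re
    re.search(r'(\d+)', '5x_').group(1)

'5'

Pattern: one or more of a digit (captured).
`re.search` tries every starting position until one works.
The match spans [0:1] → '5'.
Captured: group 1 = '5'.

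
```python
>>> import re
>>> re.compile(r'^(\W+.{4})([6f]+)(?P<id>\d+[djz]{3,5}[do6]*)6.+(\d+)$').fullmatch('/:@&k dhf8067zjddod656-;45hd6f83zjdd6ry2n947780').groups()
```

('/:@&k dh', 'f', '8067zjddod', '0')

This matches anchored at the start of the string; then one or more of a non-word character, then exactly 4 of any character (captured); then one or more of one of [6f] (captured); then one or more of a digit, then 3 to 5 of one of [djz], then zero or more of one of [do6] (captured as 'id'); then the literal '6', then one or more of any character; then one or more of a digit (captured); then anchored at the end.
`fullmatch` succeeds only if the pattern covers the string from start to end.
The match spans [0:47] → '/:@&k dhf8067zjddod656-;45hd6f83zjdd6ry2n947780'.
Captured: group 1 = '/:@&k dh', group 2 = 'f', group 3 = '8067zjddod', group 4 = '0'.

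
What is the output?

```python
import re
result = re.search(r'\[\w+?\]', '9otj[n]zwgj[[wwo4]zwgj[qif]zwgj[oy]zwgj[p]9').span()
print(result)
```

Unlike `match`, `search` isn't anchored — it looks for the pattern anywhere in the string.
The match spans [4:7] → '[n]'.

(4, 7)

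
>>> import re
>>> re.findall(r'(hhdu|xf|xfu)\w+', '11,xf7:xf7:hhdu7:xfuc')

Alternation isn't longest-match — the leftmost alternative that fits at this position is chosen.
Matches: at [3:6] match 'xf7', group 1 = 'xf'; at [7:10] match 'xf7', group 1 = 'xf'; at [11:16] match 'hhdu7', group 1 = 'hhdu'; at [17:21] match 'xfuc', group 1 = 'xf'.
With a single group, `findall` returns only what that group captured — 4 items.

['xf', 'xf', 'hhdu', 'xf']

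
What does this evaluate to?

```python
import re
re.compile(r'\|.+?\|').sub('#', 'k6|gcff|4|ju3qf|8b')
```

'k6#4#8b'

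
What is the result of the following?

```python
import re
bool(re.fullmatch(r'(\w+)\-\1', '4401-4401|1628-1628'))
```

False

For `fullmatch`, every character of the input must be accounted for by the pattern.
Here the string isn't matched end-to-end, so the call returns None, and `bool(None)` is False.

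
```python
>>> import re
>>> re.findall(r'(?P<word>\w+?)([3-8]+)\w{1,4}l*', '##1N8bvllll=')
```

[('1N', '8')]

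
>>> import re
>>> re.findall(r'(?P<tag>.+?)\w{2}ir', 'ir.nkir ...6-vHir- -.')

['ir.', ' ...6-']

Pattern: one or more of any character (lazy) (captured as 'tag'); then exactly 2 of a word character, then the literal 'ir'.
`findall` collects group 1 from each match (2 total).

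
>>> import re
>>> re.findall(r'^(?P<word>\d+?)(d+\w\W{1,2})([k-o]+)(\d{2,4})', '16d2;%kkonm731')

Pattern: anchored at the start of the string; then one or more of a digit (lazy) (captured as 'word'); then one or more of a literal 'd', then a word character, then 1 to 2 of a non-word character (captured); then one or more of a character in [k-o] (captured); then 2 to 4 of a digit (captured).
Matches: at [0:14] match '16d2;%kkonm731', groups = ('16', 'd2;%', 'kkonm', '731').
`findall` packs the 4 group values into a tuple for every match.

[('16', 'd2;%', 'kkonm', '731')]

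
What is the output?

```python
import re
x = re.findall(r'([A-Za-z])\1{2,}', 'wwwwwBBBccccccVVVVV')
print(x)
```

After group 1 captures some text, `\1` only succeeds where that same text appears again.
With a single group, `findall` returns only what that group captured — 4 items.

['w', 'B', 'c', 'V']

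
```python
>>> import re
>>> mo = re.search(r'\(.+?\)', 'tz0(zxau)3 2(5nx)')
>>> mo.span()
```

(3, 9)

`re.search` scans for the first position where the pattern succeeds.
The match spans [3:9] → '(zxau)'.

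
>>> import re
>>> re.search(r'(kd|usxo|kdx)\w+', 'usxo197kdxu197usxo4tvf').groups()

`re.search` tries every starting position until one works.
The match spans [0:22] → 'usxo197kdxu197usxo4tvf'.
Captured: group 1 = 'usxo'.

('usxo',)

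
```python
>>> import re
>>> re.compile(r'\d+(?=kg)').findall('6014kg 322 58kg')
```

['6014', '58']

The lookaround is zero-width — it requires the adjacent text to match without consuming it, so the asserted text isn't part of the match.
Matches: at [0:4] → '6014'; at [11:13] → '58'.
`findall` yields the raw match text (2 of them) because the pattern has no groups.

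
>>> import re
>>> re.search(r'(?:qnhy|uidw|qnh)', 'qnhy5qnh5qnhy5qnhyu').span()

(0, 4)

The regex engine tests alternatives in the order written; an earlier branch that matches wins even if a later one would match more.
`search` walks the string left to right and returns the first match it finds.
The match spans [0:4] → 'qnhy'.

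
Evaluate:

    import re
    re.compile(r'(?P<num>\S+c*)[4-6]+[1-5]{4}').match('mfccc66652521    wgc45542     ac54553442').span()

Pattern: one or more of a non-whitespace character, then zero or more of the literal 'c' (captured as 'num'); then one or more of a character in [4-6], then exactly 4 of a character in [1-5].
`re.match` only tries the pattern at the start of the string.
The match spans [0:13] → 'mfccc66652521'.
Captured: group 1 = 'mfccc666'.

(0, 13)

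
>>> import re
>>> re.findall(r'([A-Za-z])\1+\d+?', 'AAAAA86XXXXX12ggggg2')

The backreference `\1` re-matches whatever the first group consumed, character for character.
With a single group, `findall` returns only what that group captured — 3 items.

['A', 'X', 'g']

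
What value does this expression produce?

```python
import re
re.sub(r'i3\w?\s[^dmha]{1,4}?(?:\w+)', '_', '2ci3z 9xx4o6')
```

Every occurrence is swapped for '_'.

'2c_'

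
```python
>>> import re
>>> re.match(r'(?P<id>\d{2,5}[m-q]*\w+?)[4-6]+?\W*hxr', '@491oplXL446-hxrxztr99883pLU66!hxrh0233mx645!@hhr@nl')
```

None

This matches 2 to 5 of a digit, then zero or more of a character in [m-q], then one or more of a word character (lazy) (captured as 'id'); then one or more of a character in [4-6] (lazy), then zero or more of a non-word character, then the literal 'hxr'.
`match` is anchored at position 0; if the pattern doesn't fit there, it returns None.
Here the string doesn't start with a match, so the call returns None.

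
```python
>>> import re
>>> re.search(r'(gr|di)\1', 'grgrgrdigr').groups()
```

The match spans [0:4] → 'grgr'.
Captured: group 1 = 'gr'.

('gr',)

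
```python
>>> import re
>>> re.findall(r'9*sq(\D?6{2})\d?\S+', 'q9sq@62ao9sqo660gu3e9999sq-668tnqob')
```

Because there's exactly one group, `findall` drops the full match and keeps group 1 from the one hit.

['o66']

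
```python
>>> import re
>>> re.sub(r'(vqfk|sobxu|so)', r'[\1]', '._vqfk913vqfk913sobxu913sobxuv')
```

'._[vqfk]913[vqfk]913[sobxu]913[sobxu]v'

The regex engine tests alternatives in the order written; an earlier branch that matches wins even if a later one would match more.
Matches: at [2:6] → 'vqfk'; at [9:13] → 'vqfk'; at [16:21] → 'sobxu'; at [24:29] → 'sobxu'.
Each match is replaced using the text its own group 1 captured.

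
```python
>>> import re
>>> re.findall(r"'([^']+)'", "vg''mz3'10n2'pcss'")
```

Matches: at [3:8] match "'mz3'", group 1 = 'mz3'; at [12:18] match "'pcss'", group 1 = 'pcss'.
With a single group, `findall` returns only what that group captured — 2 items.

['mz3', 'pcss']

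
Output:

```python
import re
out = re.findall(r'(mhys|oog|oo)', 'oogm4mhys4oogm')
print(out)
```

Alternation tries branches left to right and keeps the first one that lets the overall match succeed at that position.
`findall` collects group 1 from each match (3 total).

['oog', 'mhys', 'oog']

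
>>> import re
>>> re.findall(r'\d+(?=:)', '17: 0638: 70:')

['17', '0638', '70']

Because the assertion is zero-width, the text it checks is not consumed and won't appear in the result.
Scanning left to right: at [0:2] → '17'; at [4:8] → '0638'; at [10:12] → '70'.
`findall` yields the raw match text (3 of them) because the pattern has no groups.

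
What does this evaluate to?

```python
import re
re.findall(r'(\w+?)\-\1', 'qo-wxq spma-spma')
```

After group 1 captures some text, `\1` only succeeds where that same text appears again.
Scanning left to right: at [7:16] match 'spma-spma', group 1 = 'spma'.
`findall` collects group 1 from the one match (1 total).

['spma']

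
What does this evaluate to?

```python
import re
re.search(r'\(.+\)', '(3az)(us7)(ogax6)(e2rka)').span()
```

(0, 24)

The match spans [0:24] → '(3az)(us7)(ogax6)(e2rka)'.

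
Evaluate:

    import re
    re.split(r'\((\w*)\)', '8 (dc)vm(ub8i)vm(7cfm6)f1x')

Matches to split on: at [2:6] → '(dc)'; at [8:14] → '(ub8i)'; at [16:23] → '(7cfm6)'.
Because the pattern has a capturing group, `split` also inserts each captured text between the pieces.

['8 ', 'dc', 'vm', 'ub8i', 'vm', '7cfm6', 'f1x']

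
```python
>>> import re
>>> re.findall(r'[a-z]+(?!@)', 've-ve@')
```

A negative assertion filters positions out without eating any characters.
With no groups in the pattern, `findall` gives back each whole match — 2 here.

['ve', 'v']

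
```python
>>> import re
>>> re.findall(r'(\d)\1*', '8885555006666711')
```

['8', '5', '0', '6', '7', '1']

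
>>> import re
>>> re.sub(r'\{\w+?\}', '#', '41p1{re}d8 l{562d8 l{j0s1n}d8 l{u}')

Every occurrence is swapped for '#'.

'41p1#d8 l{562d8 l#d8 l#'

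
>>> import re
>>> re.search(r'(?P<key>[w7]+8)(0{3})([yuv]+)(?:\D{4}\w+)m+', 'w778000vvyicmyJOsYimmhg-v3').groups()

Pattern: one or more of one of [w7], then a literal '8' (captured as 'key'); then exactly 3 of a literal '0' (captured); then one or more of one of [yuv] (captured); then exactly 4 of a non-digit, then one or more of a word character (non-capturing group); then one or more of a literal 'm'.
`search` walks the string left to right and returns the first match it finds.
The match spans [0:21] → 'w778000vvyicmyJOsYimm'.
Captured: group 1 = 'w778', group 2 = '000', group 3 = 'vvy'.

('w778', '000', 'vvy')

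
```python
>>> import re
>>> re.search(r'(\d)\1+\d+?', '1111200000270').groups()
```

`\1` has to match the exact text group 1 already captured.
`re.search` scans for the first position where the pattern succeeds.
The match spans [0:5] → '11112'.
Captured: group 1 = '1'.

('1',)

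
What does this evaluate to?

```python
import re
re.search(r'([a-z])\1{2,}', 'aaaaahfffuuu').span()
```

(0, 5)

A backreference is literal: `\1` must see the identical characters the first group matched.
`search` walks the string left to right and returns the first match it finds.
The match spans [0:5] → 'aaaaa'.
Captured: group 1 = 'a'.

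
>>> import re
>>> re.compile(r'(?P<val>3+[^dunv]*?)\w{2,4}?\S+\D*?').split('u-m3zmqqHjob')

['u-m', '3', '']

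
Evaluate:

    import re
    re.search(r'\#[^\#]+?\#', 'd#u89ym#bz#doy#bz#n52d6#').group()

`re.search` scans for the first position where the pattern succeeds.
The match spans [1:8] → '#u89ym#'.

'#u89ym#'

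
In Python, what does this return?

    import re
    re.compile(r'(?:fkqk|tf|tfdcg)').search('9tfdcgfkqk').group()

The regex engine tests alternatives in the order written; an earlier branch that matches wins even if a later one would match more.
`re.search` tries every starting position until one works.
The match spans [1:3] → 'tf'.

'tf'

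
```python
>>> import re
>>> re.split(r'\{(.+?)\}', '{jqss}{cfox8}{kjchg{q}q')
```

['', 'jqss', '', 'cfox8', '', 'kjchg{q', 'q']

The `?` after the quantifier makes it lazy — it takes as little as possible before letting the rest of the pattern try.
Matches to split on: at [0:6] → '{jqss}'; at [6:13] → '{cfox8}'; at [13:22] → '{kjchg{q}'.
Because the pattern has a capturing group, `split` also inserts each captured text between the pieces.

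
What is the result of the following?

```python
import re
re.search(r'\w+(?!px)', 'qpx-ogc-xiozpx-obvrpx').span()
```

A negative assertion filters positions out without eating any characters.
The match spans [0:3] → 'qpx'.

(0, 3)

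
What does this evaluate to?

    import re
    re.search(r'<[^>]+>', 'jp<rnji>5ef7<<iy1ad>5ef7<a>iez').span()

(2, 8)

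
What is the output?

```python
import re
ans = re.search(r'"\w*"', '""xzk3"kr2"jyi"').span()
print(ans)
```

(0, 2)

`search` walks the string left to right and returns the first match it finds.
The match spans [0:2] → '""'.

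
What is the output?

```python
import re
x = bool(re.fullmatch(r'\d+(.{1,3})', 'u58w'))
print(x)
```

This matches one or more of a digit; then 1 to 3 of any character (captured).
`re.fullmatch` requires the pattern to consume the entire string.
Here the pattern can't cover the whole string, so the call returns None, and `bool(None)` is False.

False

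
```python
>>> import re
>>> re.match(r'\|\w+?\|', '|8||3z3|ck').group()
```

With `match`, the pattern is implicitly anchored at the beginning.
The match spans [0:3] → '|8|'.

'|8|'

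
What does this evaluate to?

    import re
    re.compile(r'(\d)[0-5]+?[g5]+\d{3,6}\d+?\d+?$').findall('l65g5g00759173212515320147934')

Pattern: a digit (captured); then one or more of a character in [0-5] (lazy); then one or more of one of [g5], then 3 to 6 of a digit; then one or more of a digit (lazy); then one or more of a digit (lazy); then anchored at the end.
Scanning left to right: at [1:29] match '65g5g00759173212515320147934', group 1 = '6'.
Because there's exactly one group, `findall` drops the full match and keeps group 1 from the one hit.

['6']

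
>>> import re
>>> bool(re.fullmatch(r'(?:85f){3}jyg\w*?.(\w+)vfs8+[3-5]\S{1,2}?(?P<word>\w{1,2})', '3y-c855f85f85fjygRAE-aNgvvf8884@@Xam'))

False

This matches the literal '85f' repeated 3 times, then the literal 'jyg', then zero or more of a word character (lazy); then any character; then one or more of a word character (captured); then the literal 'vfs', then one or more of a literal '8', then a character in [3-5]; then 1 to 2 of a non-whitespace character (lazy); then 1 to 2 of a word character (captured as 'word').
`fullmatch` succeeds only if the pattern covers the string from start to end.
Here the string isn't matched end-to-end, so the call returns None, and `bool(None)` is False.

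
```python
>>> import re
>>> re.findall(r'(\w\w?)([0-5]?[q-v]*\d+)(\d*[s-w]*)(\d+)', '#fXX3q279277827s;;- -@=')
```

[('XX', '3q27927782', '', '7')]

This matches a word character, then optionally a word character (captured); then optionally a character in [0-5], then zero or more of a character in [q-v], then one or more of a digit (captured); then zero or more of a digit, then zero or more of a character in [s-w] (captured); then one or more of a digit (captured).
Matches: at [2:15] match 'XX3q279277827', groups = ('XX', '3q27927782', '', '7').
`findall` packs the 4 group values into a tuple for every match.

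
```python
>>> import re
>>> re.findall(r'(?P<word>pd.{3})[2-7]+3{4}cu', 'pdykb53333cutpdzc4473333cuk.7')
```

['pdykb', 'pdzc4']

Pattern: the literal 'pd', then exactly 3 of any character (captured as 'word'); then one or more of a character in [2-7], then exactly 4 of the literal '3', then the literal 'cu'.
Because there's exactly one group, `findall` drops the full match and keeps group 1 from each hit.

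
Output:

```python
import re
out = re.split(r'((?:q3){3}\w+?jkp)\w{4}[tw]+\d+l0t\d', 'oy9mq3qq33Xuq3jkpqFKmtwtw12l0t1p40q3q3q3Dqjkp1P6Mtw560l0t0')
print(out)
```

['oy9mq3qq33Xuq3jkpqFKmtwtw12l0t1p40', 'q3q3q3Dqjkp', '']

The pattern matches the literal 'q3' repeated 3 times, then one or more of a word character (lazy), then the literal 'jkp' (captured); then exactly 4 of a word character, then one or more of one of [tw]; then one or more of a digit; then the literal 'l0t', then a digit.
Matches to split on: at [34:58] → 'q3q3q3Dqjkp1P6Mtw560l0t0'.
The group in the pattern means `split` returns the separators' captures alongside the pieces.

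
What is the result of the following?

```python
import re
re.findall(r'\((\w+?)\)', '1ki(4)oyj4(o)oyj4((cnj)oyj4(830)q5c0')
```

Scanning left to right: at [3:6] match '(4)', group 1 = '4'; at [10:13] match '(o)', group 1 = 'o'; at [18:23] match '(cnj)', group 1 = 'cnj'; at [27:32] match '(830)', group 1 = '830'.
One capturing group, so `findall` returns just the captured substring from each match — 4 in all.

['4', 'o', 'cnj', '830']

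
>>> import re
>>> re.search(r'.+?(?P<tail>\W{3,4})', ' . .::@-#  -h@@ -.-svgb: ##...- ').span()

Lazy quantifiers expand one character at a time until the remainder of the pattern can match.
The match spans [0:5] → ' . .:'.

(0, 5)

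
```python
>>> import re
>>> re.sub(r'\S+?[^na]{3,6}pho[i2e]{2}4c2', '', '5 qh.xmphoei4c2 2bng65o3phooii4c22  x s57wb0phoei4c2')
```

' 2bng65o3phooii4c22  x '

Pattern: one or more of a non-whitespace character (lazy), then 3 to 6 of any character except [na], then the literal 'pho'; then exactly 2 of one of [i2e], then the literal '4c2'.
Each match is replaced by ''.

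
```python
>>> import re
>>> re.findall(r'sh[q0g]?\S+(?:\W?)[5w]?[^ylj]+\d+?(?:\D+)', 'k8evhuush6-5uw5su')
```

['sh6-5uw5su']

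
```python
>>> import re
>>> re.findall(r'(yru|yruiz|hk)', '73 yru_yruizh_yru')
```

['yru', 'yru', 'yru']

Alternation tries branches left to right and keeps the first one that lets the overall match succeed at that position.
Scanning left to right: at [3:6] match 'yru', group 1 = 'yru'; at [7:10] match 'yru', group 1 = 'yru'; at [14:17] match 'yru', group 1 = 'yru'.
`findall` collects group 1 from each match (3 total).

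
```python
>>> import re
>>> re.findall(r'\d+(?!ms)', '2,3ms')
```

['2']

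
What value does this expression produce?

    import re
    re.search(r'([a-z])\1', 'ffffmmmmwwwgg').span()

(0, 2)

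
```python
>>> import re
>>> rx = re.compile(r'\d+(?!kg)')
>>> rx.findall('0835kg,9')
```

['083', '9']

`(?!…)`/`(?<!…)` only lets a position through if the neighbouring text does NOT match; no characters are consumed.
Since nothing is captured, `findall` lists the 2 matched substrings directly.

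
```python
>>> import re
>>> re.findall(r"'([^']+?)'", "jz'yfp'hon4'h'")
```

['yfp', 'h']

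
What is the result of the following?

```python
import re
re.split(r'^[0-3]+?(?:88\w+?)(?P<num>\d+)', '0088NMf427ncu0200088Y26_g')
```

['', '427', 'ncu0200088Y26_g']

A non-greedy quantifier consumes as few characters as it can — just enough that the remainder of the pattern still matches from where it stops; whatever follows it matches normally.
Because the pattern has a capturing group, `split` also inserts each captured text between the pieces.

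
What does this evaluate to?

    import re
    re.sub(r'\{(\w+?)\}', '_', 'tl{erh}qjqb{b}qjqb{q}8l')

Matches: at [2:7] → '{erh}'; at [11:14] → '{b}'; at [18:21] → '{q}'.
Each match is replaced by '_'.

'tl_qjqb_qjqb_8l'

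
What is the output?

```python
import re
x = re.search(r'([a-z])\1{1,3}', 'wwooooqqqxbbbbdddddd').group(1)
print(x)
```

The match spans [0:2] → 'ww'.
Captured: group 1 = 'w'.

w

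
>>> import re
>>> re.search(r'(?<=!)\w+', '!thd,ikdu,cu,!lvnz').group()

'thd'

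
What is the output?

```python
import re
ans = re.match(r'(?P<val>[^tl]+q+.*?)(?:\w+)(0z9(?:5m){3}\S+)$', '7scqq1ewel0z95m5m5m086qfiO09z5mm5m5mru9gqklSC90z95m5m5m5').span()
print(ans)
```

(0, 56)

`re.match` only tries the pattern at the start of the string.
The match spans [0:56] → '7scqq1ewel0z95m5m5m086qfiO09z5mm5m5mru9gqklSC90z95m5m5m5'.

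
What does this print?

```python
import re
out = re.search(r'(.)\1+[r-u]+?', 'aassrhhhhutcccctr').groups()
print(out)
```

The backreference `\1` re-matches whatever the first group consumed, character for character.
`re.search` scans for the first position where the pattern succeeds.
The match spans [0:3] → 'aas'.
Captured: group 1 = 'a'.

('a',)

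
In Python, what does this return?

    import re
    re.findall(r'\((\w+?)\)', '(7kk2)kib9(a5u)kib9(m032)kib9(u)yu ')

['7kk2', 'a5u', 'm032', 'u']

Scanning left to right: at [0:6] match '(7kk2)', group 1 = '7kk2'; at [10:15] match '(a5u)', group 1 = 'a5u'; at [19:25] match '(m032)', group 1 = 'm032'; at [29:32] match '(u)', group 1 = 'u'.
Because there's exactly one group, `findall` drops the full match and keeps group 1 from each hit.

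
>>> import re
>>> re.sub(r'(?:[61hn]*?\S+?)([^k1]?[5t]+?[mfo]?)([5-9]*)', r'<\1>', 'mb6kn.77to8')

'<7to>'

Pattern: zero or more of one of [61hn] (lazy), then one or more of a non-whitespace character (lazy) (non-capturing group); then optionally any character except [k1], then one or more of one of [5t] (lazy), then optionally one of [mfo] (captured); then zero or more of a character in [5-9] (captured).
Because the quantifier is non-greedy, it stops expanding at the earliest point where the rest of the pattern can succeed.
Matches: at [0:11] → 'mb6kn.77to8'.
Each match is replaced using the text its own group 1 captured.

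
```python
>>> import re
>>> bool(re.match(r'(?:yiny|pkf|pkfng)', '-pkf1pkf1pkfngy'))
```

False

`match` is anchored at position 0; if the pattern doesn't fit there, it returns None.
Here the pattern fails at index 0, so the call returns None, and `bool(None)` is False.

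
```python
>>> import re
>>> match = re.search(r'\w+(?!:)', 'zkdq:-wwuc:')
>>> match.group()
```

`(?!…)`/`(?<!…)` only lets a position through if the neighbouring text does NOT match; no characters are consumed.
`re.search` tries every starting position until one works.
The match spans [0:3] → 'zkd'.

'zkd'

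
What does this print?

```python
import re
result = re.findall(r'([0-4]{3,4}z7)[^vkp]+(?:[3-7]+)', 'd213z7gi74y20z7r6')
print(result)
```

Pattern: 3 to 4 of a character in [0-4], then the literal 'z7' (captured); then one or more of any character except [vkp]; then one or more of a character in [3-7] (non-capturing group).
Scanning left to right: at [1:17] match '213z7gi74y20z7r6', group 1 = '213z7'.
With a single group, `findall` returns only what that group captured — 1 item.

['213z7']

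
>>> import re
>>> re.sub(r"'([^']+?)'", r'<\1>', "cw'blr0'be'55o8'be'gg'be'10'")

'cw<blr0>be<55o8>be<gg>be<10>'

`\1` in the replacement pulls in group 1's text for each match.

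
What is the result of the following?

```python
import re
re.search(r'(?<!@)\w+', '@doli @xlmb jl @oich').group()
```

'oli'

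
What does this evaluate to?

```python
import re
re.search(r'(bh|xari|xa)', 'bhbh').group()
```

'bh'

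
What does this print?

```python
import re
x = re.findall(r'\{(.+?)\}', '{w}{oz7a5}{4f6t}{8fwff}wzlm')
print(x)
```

['w', 'oz7a5', '4f6t', '8fwff']

Because the quantifier is non-greedy, it stops expanding at the earliest point where the rest of the pattern can succeed.
`findall` collects group 1 from each match (4 total).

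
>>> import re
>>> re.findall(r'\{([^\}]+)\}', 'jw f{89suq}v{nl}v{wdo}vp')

['89suq', 'nl', 'wdo']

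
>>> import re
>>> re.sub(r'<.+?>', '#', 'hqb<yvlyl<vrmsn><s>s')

Matches: at [3:16] → '<yvlyl<vrmsn>'; at [16:19] → '<s>'.
Every occurrence is swapped for '#'.

'hqb##s'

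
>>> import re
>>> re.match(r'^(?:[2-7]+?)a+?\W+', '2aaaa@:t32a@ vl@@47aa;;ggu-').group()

Pattern: anchored at the start of the string; then one or more of a character in [2-7] (lazy) (non-capturing group); then one or more of the literal 'a' (lazy), then one or more of a non-word character.
`re.match` only tries the pattern at the start of the string.
The match spans [0:7] → '2aaaa@:'.

'2aaaa@:'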